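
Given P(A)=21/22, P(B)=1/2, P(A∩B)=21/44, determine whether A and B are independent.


P(A)*P(B) = 21/22*1/2 = 21/44
P(A∩B) = 21/44, which equals P(A)P(B), so independent

Yes, A and B are independent


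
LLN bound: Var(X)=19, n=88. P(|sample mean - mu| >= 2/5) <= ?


Var(Xbar) = Var(X)/n = 19/88
Chebyshev: P(|Xbar-mu| >= 2/5) <= Var(Xbar)/(2/5)^2 = (19/88)/(4/25) = 475/352
Bound exceeds 1, so trivial bound: 1

1


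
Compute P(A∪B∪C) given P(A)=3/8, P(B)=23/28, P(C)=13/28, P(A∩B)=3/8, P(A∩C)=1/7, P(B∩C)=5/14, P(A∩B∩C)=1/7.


P(A∪B∪C) = P(A)+P(B)+P(C) - P(AB)-P(AC)-P(BC) + P(ABC)
= 3/8+23/28+13/28 - 3/8-1/7-5/14 + 1/7
= 13/14

13/14


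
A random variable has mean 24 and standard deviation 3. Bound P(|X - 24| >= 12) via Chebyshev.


k = 12/3 = 4
Chebyshev: P(|X-mu| >= k*sigma) <= 1/k^2 = 1/4^2 = 1/16

1/16


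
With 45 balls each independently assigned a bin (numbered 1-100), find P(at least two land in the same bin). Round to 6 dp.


P(all different) = prod((100-i)/100 for i=0..44) = 0.000007
P(at least one match) = 1 - 0.000007 = 0.999993

0.999993


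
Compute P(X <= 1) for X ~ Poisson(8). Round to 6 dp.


P(X<=1) = e^(-8)*8^0/0! + e^(-8)*8^1/1!
≈ 0.0003354626 + 0.0026837010
= 0.0030191636
≈ 0.003019

0.003019


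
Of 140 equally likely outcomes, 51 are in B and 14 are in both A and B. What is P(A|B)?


P(A|B) = P(A∩B)/P(B) = (14/140)/(51/140) = 14/51

14/51


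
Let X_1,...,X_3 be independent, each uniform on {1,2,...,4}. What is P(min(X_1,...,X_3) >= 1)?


P(min >= 1) = P(all X_i >= 1) = (P(X_1 >= 1))^3
= (4/4)^3 = 1^3 = 1

1


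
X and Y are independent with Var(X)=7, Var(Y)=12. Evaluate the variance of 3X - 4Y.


Independence => Cov(X,Y)=0
Var(3X - 4Y) = 3^2*Var(X) + (-4)^2*Var(Y)
= 9*7 + 16*12 = 255

255


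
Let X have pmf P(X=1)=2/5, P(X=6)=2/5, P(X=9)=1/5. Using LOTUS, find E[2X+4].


E[2X+4] = sum(g(x)*P(x))
= 6*2/5 + 16*2/5 + 22*1/5
= 66/5

66/5


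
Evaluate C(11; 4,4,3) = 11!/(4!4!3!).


11! = 39916800
Denominator: 4!=24 * 4!=24 * 3!=6
Coefficient = 39916800 / 3456 = 11550

11550


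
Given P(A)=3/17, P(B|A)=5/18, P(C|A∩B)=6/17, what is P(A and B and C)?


P(A∩B∩C) = P(A) * P(B|A) * P(C|A∩B)
= 3/17 * 5/18 * 6/17
= 5/102 * 6/17 = 5/289

5/289


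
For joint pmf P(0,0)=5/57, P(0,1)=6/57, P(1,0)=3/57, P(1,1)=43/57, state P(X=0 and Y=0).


Read from table: P(X=0, Y=0) = 5/57

5/57


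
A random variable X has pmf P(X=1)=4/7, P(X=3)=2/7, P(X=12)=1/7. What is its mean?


E[X] = sum(x * P(x))
= 1*4/7 + 3*2/7 + 12*1/7
= 22/7

22/7


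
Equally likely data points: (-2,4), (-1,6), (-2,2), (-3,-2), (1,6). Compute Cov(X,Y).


E[X]=-7/5, E[Y]=16/5, E[XY]=-6/5
Cov(X,Y) = E[XY] - E[X]E[Y] = -6/5 + 7/5*16/5 = 82/25

82/25


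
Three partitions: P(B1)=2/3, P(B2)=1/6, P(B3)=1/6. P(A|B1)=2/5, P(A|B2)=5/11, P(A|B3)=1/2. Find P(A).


P(A) = P(A|B1)P(B1) + P(A|B2)P(B2) + P(A|B3)P(B3)
= 2/5*2/3 + 5/11*1/6 + 1/2*1/6
= 4/15 + 5/66 + 1/12 = 281/660

281/660


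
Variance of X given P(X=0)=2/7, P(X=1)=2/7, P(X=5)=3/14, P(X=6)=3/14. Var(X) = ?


E[X] = 37/14, E[X^2] = 187/14
Var(X) = E[X^2] - (E[X])^2 = 187/14 - (37/14)^2 = 1249/196

1249/196


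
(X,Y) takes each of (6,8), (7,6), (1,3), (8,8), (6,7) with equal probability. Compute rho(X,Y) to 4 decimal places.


Cov(X,Y) = 3.9600, Var(X) = 5.8400, Var(Y) = 3.4400
rho = Cov/(sqrt(VarX)*sqrt(VarY)) = 0.8835

0.8835


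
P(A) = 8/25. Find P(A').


P(A') = 1 - P(A) = 1 - 8/25 = 17/25

17/25


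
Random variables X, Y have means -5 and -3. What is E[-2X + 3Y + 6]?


E[-2X + 3Y + 6] = -2*E[X] + 3*E[Y] + 6
= (-2)*(-5) + (3)*(-3) + (6)
= 10 - 9 + 6 = 7

7


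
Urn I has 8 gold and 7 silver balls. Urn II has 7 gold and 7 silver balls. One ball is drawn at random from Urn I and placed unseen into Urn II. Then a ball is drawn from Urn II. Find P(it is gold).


P(transfer gold) = 8/15; P(transfer silver) = 7/15
If gold transferred: Urn II has 8 gold of 15, so P(gold|gold moved) = 8/15
If silver transferred: Urn II has 7 gold of 15, so P(gold|silver moved) = 7/15
By total probability: P(gold) = 8/15*8/15 + 7/15*7/15 = 113/225

113/225


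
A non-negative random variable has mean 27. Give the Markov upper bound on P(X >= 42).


Markov: P(X >= a) <= E[X]/a
P(X >= 42) <= 27/42 = 9/14

9/14


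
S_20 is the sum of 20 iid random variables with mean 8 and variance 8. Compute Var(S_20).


By independence, Var(S_n) = n*Var(X_1) = 20*8 = 160

160


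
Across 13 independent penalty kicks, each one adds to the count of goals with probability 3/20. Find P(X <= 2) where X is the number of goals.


P(X<=2) = P(X=0) + P(X=1) + P(X=2)
= 9904578032905937/81920000000000000 + 22722267251960679/81920000000000000 + 12029435603979183/40960000000000000
= 28342858246412491/40960000000000000

28342858246412491/40960000000000000


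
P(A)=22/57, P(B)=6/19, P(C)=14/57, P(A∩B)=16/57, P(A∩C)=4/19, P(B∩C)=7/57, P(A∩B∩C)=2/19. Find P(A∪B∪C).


P(A∪B∪C) = P(A)+P(B)+P(C) - P(AB)-P(AC)-P(BC) + P(ABC)
= 22/57+6/19+14/57 - 16/57-4/19-7/57 + 2/19
= 25/57

25/57


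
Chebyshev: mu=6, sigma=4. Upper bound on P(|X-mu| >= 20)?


k = 20/4 = 5
Chebyshev: P(|X-mu| >= k*sigma) <= 1/k^2 = 1/5^2 = 1/25

1/25


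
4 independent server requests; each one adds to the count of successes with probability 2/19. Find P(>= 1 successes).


P(at least one) = 1 - P(none)
P(none) = (1 - 2/19)^4 = (17/19)^4 = 83521/130321
P(at least one) = 1 - 83521/130321 = 46800/130321

46800/130321


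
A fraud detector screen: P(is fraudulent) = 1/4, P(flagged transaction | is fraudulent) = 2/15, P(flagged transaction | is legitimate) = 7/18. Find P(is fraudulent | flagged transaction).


P(A) = P(A|B)P(B) + P(A|B')P(B') = 2/15*1/4 + 7/18*3/4 = 13/40
P(B|A) = P(A|B)P(B)/P(A) = (1/30)/(13/40) = 4/39

4/39


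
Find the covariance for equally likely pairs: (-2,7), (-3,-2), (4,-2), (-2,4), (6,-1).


E[X]=3/5, E[Y]=6/5, E[XY]=-6
Cov(X,Y) = E[XY] - E[X]E[Y] = -6 - 3/5*6/5 = -168/25

-168/25


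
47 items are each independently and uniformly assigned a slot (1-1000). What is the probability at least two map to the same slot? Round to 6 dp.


P(all different) = prod((1000-i)/1000 for i=0..46) = 0.333485
P(at least one match) = 1 - 0.333485 = 0.666515

0.666515


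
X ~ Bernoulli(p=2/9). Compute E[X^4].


For Bernoulli: X in {0,1}
E[X^4] = 0^4*(1-2/9) + 1^4*2/9 = 2/9

2/9


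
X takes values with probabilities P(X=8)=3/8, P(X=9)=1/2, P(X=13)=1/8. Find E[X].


E[X] = sum(x * P(x))
= 8*3/8 + 9*1/2 + 13*1/8
= 73/8

73/8


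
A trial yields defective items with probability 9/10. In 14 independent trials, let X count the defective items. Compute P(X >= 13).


P(X>=13) = P(X=13) + P(X=14)
= 17793060798303/50000000000000 + 22876792454961/100000000000000
= 58462914051567/100000000000000

58462914051567/100000000000000


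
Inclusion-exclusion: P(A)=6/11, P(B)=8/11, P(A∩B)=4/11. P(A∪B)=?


P(A∪B) = P(A) + P(B) - P(A∩B)
= 6/11 + 8/11 - 4/11 = 10/11

10/11


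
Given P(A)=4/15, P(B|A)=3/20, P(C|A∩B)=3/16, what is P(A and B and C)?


P(A∩B∩C) = P(A) * P(B|A) * P(C|A∩B)
= 4/15 * 3/20 * 3/16
= 1/25 * 3/16 = 3/400

3/400


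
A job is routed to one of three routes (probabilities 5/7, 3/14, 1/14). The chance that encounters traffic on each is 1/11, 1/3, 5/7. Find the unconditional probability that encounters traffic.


P(A) = P(A|B1)P(B1) + P(A|B2)P(B2) + P(A|B3)P(B3)
= 1/11*5/7 + 1/3*3/14 + 5/7*1/14
= 5/77 + 1/14 + 5/98 = 101/539

101/539


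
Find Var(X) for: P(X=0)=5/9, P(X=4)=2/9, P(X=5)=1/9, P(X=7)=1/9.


E[X] = 20/9, E[X^2] = 106/9
Var(X) = E[X^2] - (E[X])^2 = 106/9 - (20/9)^2 = 554/81

554/81


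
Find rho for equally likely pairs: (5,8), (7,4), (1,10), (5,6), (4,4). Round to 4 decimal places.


Cov(X,Y) = -3.3600, Var(X) = 3.8400, Var(Y) = 5.4400
rho = Cov/(sqrt(VarX)*sqrt(VarY)) = -0.7351

-0.7351


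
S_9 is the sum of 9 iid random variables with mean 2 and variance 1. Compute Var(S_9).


By independence, Var(S_n) = n*Var(X_1) = 9*1 = 9

9


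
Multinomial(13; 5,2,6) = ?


13! = 6227020800
Denominator: 5!=120 * 2!=2 * 6!=720
Coefficient = 6227020800 / 172800 = 36036

36036


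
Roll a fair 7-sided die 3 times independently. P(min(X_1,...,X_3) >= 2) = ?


P(min >= 2) = P(all X_i >= 2) = (P(X_1 >= 2))^3
= (6/7)^3 = 216/343

216/343


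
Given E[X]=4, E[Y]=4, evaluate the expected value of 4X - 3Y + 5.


E[4X - 3Y + 5] = 4*E[X] - 3*E[Y] + 5
= (4)*(4) + (-3)*(4) + (5)
= 16 - 12 + 5 = 9

9


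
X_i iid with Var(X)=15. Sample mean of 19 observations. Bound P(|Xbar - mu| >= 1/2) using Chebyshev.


Var(Xbar) = Var(X)/n = 15/19
Chebyshev: P(|Xbar-mu| >= 1/2) <= Var(Xbar)/(1/2)^2 = (15/19)/(1/4) = 60/19
Bound exceeds 1, so trivial bound: 1

1


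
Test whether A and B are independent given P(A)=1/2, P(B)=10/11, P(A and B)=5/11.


P(A)*P(B) = 1/2*10/11 = 5/11
P(A∩B) = 5/11, which equals P(A)P(B), so independent

Yes, A and B are independent


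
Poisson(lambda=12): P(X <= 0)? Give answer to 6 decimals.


P(X<=0) = e^(-12)*12^0/0!
≈ 0.0000061442
≈ 0.000006

0.000006


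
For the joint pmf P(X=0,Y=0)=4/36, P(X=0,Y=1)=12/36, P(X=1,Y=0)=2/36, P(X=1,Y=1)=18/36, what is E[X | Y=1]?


P(Y=1) = 30/36
E[X|Y=1] = (0*12 + 1*18)/30 = 18/30 = 3/5

3/5


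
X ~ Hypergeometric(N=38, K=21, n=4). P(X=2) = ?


P(X=2) = C(21,2)*C(17,2) / C(38,4)
= 210*136 / 73815
= 28560/73815 = 272/703

272/703


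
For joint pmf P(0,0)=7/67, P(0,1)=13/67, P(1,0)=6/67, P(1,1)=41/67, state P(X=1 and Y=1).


Read from table: P(X=1, Y=1) = 41/67

41/67


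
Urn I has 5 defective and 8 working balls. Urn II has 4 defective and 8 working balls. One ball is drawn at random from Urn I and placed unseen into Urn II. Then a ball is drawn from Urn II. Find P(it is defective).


P(transfer defective) = 5/13; P(transfer working) = 8/13
If defective transferred: Urn II has 5 defective of 13, so P(defective|defective moved) = 5/13
If working transferred: Urn II has 4 defective of 13, so P(defective|working moved) = 4/13
By total probability: P(defective) = 5/13*5/13 + 8/13*4/13 = 57/169

57/169


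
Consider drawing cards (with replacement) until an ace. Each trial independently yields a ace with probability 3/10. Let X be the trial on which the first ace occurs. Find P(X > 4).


P(X > 4) = P(first 4 trials all fail) = (1-p)^4 = (7/10)^4 = 2401/10000

2401/10000


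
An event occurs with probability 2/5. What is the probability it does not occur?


P(A') = 1 - P(A) = 1 - 2/5 = 3/5

3/5


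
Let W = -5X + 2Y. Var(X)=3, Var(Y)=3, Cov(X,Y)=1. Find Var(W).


Var(-5X + 2Y) = (-5)^2*Var(X) + 2^2*Var(Y) + 2*(-5)*2*Cov(X,Y)
= 25*3 + 4*3 - 20*1
= 75 + 12 - 20 = 67

67


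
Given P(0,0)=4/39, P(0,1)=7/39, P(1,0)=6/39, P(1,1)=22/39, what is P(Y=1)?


P(Y=1) = P(0,1)+P(1,1) = 7/39 + 22/39 = 29/39

29/39


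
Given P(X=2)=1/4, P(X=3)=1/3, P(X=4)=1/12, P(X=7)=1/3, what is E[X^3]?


E[X^3] = sum(g(x)*P(x))
= 8*1/4 + 27*1/3 + 64*1/12 + 343*1/3
= 392/3

392/3


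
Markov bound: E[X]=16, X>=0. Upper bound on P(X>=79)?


Markov: P(X >= a) <= E[X]/a
P(X >= 79) <= 16/79

16/79


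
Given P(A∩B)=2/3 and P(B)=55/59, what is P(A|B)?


P(A|B) = P(A∩B)/P(B) = (118/177)/(165/177) = 118/165

118/165


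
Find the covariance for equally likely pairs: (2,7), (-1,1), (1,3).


E[X]=2/3, E[Y]=11/3, E[XY]=16/3
Cov(X,Y) = E[XY] - E[X]E[Y] = 16/3 - 2/3*11/3 = 26/9

26/9


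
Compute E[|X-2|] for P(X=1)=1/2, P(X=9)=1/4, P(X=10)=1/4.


E[|X-2|] = sum(g(x)*P(x))
= 1*1/2 + 7*1/4 + 8*1/4
= 17/4

17/4


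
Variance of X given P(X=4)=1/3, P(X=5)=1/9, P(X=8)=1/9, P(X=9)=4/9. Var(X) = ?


E[X] = 61/9, E[X^2] = 461/9
Var(X) = E[X^2] - (E[X])^2 = 461/9 - (61/9)^2 = 428/81

428/81


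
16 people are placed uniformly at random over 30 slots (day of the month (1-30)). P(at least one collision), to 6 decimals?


P(all different) = prod((30-i)/30 for i=0..15) = 0.007068
P(at least one match) = 1 - 0.007068 = 0.992932

0.992932


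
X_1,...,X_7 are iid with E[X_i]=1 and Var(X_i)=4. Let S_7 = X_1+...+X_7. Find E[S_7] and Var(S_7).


E[S_n] = n*mu = 7*1 = 7
Var(S_n) = n*sigma^2 = 7*4 = 28

E[S_7]=7, Var(S_7)=28


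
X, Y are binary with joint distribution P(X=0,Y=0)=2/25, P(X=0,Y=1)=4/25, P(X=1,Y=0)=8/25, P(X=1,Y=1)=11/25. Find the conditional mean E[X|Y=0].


P(Y=0) = 10/25
E[X|Y=0] = (0*2 + 1*8)/10 = 8/10 = 4/5

4/5


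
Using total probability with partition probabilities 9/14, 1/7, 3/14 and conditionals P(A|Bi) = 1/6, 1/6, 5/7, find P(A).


P(A) = P(A|B1)P(B1) + P(A|B2)P(B2) + P(A|B3)P(B3)
= 1/6*9/14 + 1/6*1/7 + 5/7*3/14
= 3/28 + 1/42 + 15/98 = 167/588

167/588


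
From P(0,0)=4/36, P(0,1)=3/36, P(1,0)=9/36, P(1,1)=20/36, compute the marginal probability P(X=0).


P(X=0) = P(0,0)+P(0,1) = 4/36 + 3/36 = 7/36

7/36


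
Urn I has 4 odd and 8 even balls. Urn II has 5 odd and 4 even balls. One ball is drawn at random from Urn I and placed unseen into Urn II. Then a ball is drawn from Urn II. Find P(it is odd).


P(transfer odd) = 4/12 = 1/3; P(transfer even) = 2/3
If odd transferred: Urn II has 6 odd of 10, so P(odd|odd moved) = 3/5
If even transferred: Urn II has 5 odd of 10, so P(odd|even moved) = 1/2
By total probability: P(odd) = 1/3*3/5 + 2/3*1/2 = 8/15

8/15


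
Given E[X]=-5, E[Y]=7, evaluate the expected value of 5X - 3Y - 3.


E[5X - 3Y - 3] = 5*E[X] - 3*E[Y] - 3
= (5)*(-5) + (-3)*(7) + (-3)
= -25 - 21 - 3 = -49

-49


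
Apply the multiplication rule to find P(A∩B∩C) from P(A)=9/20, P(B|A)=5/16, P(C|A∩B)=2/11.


P(A∩B∩C) = P(A) * P(B|A) * P(C|A∩B)
= 9/20 * 5/16 * 2/11
= 9/64 * 2/11 = 9/352

9/352


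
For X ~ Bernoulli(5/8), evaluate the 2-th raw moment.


For Bernoulli: X in {0,1}
E[X^2] = 0^2*(1-5/8) + 1^2*5/8 = 5/8

5/8


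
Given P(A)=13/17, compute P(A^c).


P(A') = 1 - P(A) = 1 - 13/17 = 4/17

4/17


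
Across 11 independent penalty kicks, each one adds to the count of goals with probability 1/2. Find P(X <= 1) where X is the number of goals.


P(X<=1) = P(X=0) + P(X=1)
= 1/2048 + 11/2048
= 3/512

3/512


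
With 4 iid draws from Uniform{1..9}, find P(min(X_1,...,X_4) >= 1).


P(min >= 1) = P(all X_i >= 1) = (P(X_1 >= 1))^4
= (9/9)^4 = 1^4 = 1

1


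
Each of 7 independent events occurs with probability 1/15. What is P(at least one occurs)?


P(at least one) = 1 - P(none)
P(none) = (1 - 1/15)^7 = (14/15)^7 = 105413504/170859375
P(at least one) = 1 - 105413504/170859375 = 65445871/170859375

65445871/170859375


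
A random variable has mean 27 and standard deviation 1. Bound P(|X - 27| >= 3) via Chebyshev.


k = 3/1 = 3
Chebyshev: P(|X-mu| >= k*sigma) <= 1/k^2 = 1/3^2 = 1/9

1/9


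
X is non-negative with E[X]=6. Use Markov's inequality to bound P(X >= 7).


Markov: P(X >= a) <= E[X]/a
P(X >= 7) <= 6/7

6/7


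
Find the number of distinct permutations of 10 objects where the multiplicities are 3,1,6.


10! = 3628800
Denominator: 3!=6 * 1!=1 * 6!=720
Coefficient = 3628800 / 4320 = 840

840


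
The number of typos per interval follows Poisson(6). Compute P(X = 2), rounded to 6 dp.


P(X=2) = e^(-6) * 6^2 / 2!
≈ 0.002478752177 * 36 / 2
≈ 0.044618

0.044618


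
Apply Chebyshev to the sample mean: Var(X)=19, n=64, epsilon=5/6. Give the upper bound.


Var(Xbar) = Var(X)/n = 19/64
Chebyshev: P(|Xbar-mu| >= 5/6) <= Var(Xbar)/(5/6)^2 = (19/64)/(25/36) = 171/400

171/400


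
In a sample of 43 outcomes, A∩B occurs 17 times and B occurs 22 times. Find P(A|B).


P(A|B) = P(A∩B)/P(B) = (17/43)/(22/43) = 17/22

17/22


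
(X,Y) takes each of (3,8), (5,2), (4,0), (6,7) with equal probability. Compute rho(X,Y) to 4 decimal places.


Cov(X,Y) = -0.1250, Var(X) = 1.2500, Var(Y) = 11.1875
rho = Cov/(sqrt(VarX)*sqrt(VarY)) = -0.0334

-0.0334


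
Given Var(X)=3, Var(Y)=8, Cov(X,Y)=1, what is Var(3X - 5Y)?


Var(3X - 5Y) = 3^2*Var(X) + (-5)^2*Var(Y) + 2*3*(-5)*Cov(X,Y)
= 9*3 + 25*8 - 30*1
= 27 + 200 - 30 = 197

197


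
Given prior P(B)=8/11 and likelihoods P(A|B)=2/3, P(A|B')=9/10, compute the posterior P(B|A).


P(A) = P(A|B)P(B) + P(A|B')P(B') = 2/3*8/11 + 9/10*3/11 = 241/330
P(B|A) = P(A|B)P(B)/P(A) = (16/33)/(241/330) = 160/241

160/241


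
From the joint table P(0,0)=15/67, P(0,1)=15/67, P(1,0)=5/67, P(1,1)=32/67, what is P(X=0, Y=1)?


Read from table: P(X=0, Y=1) = 15/67

15/67


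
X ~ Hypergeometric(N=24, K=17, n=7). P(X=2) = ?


P(X=2) = C(17,2)*C(7,5) / C(24,7)
= 136*21 / 346104
= 2856/346104 = 119/14421

119/14421


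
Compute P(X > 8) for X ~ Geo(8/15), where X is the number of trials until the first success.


P(X > 8) = P(first 8 trials all fail) = (1-p)^8 = (7/15)^8 = 5764801/2562890625

5764801/2562890625


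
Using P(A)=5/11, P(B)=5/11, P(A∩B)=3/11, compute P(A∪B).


P(A∪B) = P(A) + P(B) - P(A∩B)
= 5/11 + 5/11 - 3/11 = 7/11

7/11


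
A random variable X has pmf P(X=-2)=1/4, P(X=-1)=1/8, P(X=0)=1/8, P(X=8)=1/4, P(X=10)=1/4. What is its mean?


E[X] = sum(x * P(x))
= -2*1/4 - 1*1/8 + 0*1/8 + 8*1/4 + 10*1/4
= 31/8

31/8


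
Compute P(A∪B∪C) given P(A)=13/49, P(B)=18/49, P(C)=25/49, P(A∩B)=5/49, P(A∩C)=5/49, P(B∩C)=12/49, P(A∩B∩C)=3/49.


P(A∪B∪C) = P(A)+P(B)+P(C) - P(AB)-P(AC)-P(BC) + P(ABC)
= 13/49+18/49+25/49 - 5/49-5/49-12/49 + 3/49
= 37/49

37/49


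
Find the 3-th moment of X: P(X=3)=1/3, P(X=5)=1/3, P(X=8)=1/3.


E[X^3] = sum(x^3 * P(x))
= 27*1/3 + 125*1/3 + 512*1/3
= 664/3

664/3


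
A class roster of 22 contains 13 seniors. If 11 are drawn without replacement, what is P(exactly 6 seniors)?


P(X=6) = C(13,6)*C(9,5) / C(22,11)
= 1716*126 / 705432
= 216216/705432 = 99/323

99/323


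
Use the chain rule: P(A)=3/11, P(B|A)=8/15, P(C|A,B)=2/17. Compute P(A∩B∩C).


P(A∩B∩C) = P(A) * P(B|A) * P(C|A∩B)
= 3/11 * 8/15 * 2/17
= 8/55 * 2/17 = 16/935

16/935


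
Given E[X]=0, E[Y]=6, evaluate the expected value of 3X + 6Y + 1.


E[3X + 6Y + 1] = 3*E[X] + 6*E[Y] + 1
= (3)*(0) + (6)*(6) + (1)
= 0 + 36 + 1 = 37

37


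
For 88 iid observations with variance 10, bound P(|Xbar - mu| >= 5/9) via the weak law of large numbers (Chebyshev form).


Var(Xbar) = Var(X)/n = 10/88
Chebyshev: P(|Xbar-mu| >= 5/9) <= Var(Xbar)/(5/9)^2 = (5/44)/(25/81) = 81/220

81/220


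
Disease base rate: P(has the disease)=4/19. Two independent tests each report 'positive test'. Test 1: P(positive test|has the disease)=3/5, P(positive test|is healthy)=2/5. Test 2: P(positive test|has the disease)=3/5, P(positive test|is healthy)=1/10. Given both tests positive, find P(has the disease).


After test 1: P(+) = 3/5*4/19 + 2/5*15/19 = 42/95
P(B|+) = (12/95)/(42/95) = 2/7
After test 2 (use post1 as new prior): P(+) = 3/5*2/7 + 1/10*5/7 = 17/70
P(B|+,+) = (6/35)/(17/70) = 12/17

12/17


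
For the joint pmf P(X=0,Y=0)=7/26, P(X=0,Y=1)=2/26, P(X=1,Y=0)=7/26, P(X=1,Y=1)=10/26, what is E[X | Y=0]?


P(Y=0) = 14/26
E[X|Y=0] = (0*7 + 1*7)/14 = 7/14 = 1/2

1/2


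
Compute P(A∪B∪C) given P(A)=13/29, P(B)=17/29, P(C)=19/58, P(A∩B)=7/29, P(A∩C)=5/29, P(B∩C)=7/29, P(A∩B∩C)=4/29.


P(A∪B∪C) = P(A)+P(B)+P(C) - P(AB)-P(AC)-P(BC) + P(ABC)
= 13/29+17/29+19/58 - 7/29-5/29-7/29 + 4/29
= 49/58

49/58


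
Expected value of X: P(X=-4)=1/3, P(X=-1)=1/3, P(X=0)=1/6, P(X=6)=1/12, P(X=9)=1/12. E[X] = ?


E[X] = sum(x * P(x))
= -4*1/3 - 1*1/3 + 0*1/6 + 6*1/12 + 9*1/12
= -5/12

-5/12


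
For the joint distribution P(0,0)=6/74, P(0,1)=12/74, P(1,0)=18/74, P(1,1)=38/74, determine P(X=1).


P(X=1) = P(1,0)+P(1,1) = 18/74 + 38/74 = 56/74 = 28/37

28/37


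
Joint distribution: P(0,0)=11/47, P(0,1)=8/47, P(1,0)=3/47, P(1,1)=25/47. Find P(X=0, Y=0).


Read from table: P(X=0, Y=0) = 11/47

11/47


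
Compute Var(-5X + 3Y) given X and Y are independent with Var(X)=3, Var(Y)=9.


Independence => Cov(X,Y)=0
Var(-5X + 3Y) = (-5)^2*Var(X) + 3^2*Var(Y)
= 25*3 + 9*9 = 156

156


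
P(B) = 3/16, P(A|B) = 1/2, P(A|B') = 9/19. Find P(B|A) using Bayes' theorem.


P(A) = P(A|B)P(B) + P(A|B')P(B') = 1/2*3/16 + 9/19*13/16 = 291/608
P(B|A) = P(A|B)P(B)/P(A) = (3/32)/(291/608) = 19/97

19/97


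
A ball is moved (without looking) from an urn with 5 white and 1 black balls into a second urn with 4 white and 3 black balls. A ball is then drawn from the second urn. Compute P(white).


P(transfer white) = 5/6; P(transfer black) = 1/6
If white transferred: Urn II has 5 white of 8, so P(white|white moved) = 5/8
If black transferred: Urn II has 4 white of 8, so P(white|black moved) = 1/2
By total probability: P(white) = 5/6*5/8 + 1/6*1/2 = 29/48

29/48


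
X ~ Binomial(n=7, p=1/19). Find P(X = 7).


P(X=7) = C(7,7) * p^7 * (1-p)^0
= 1 * 1/893871739 * 1
= 1/893871739

1/893871739


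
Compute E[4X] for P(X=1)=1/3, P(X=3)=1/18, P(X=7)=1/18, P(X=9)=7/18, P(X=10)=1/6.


E[4X] = sum(g(x)*P(x))
= 4*1/3 + 12*1/18 + 28*1/18 + 36*7/18 + 40*1/6
= 218/9

218/9


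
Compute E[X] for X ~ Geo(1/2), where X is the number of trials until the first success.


For geometric (trials until first success), E[X] = 1/p = 1/(1/2) = 2

2


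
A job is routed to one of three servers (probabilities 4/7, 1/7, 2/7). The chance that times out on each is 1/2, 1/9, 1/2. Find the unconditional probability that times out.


P(A) = P(A|B1)P(B1) + P(A|B2)P(B2) + P(A|B3)P(B3)
= 1/2*4/7 + 1/9*1/7 + 1/2*2/7
= 2/7 + 1/63 + 1/7 = 4/9

4/9


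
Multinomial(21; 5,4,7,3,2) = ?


21! = 51090942171709440000
Denominator: 5!=120 * 4!=24 * 7!=5040 * 3!=6 * 2!=2
Coefficient = 51090942171709440000 / 174182400 = 293318625600

293318625600


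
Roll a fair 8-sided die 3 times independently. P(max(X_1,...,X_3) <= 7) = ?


P(max <= 7) = P(all X_i <= 7) = (P(X_1 <= 7))^3
= (7/8)^3 = 343/512

343/512


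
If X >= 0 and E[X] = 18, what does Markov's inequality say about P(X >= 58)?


Markov: P(X >= a) <= E[X]/a
P(X >= 58) <= 18/58 = 9/29

9/29


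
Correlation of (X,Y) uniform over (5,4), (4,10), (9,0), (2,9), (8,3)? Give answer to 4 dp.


Cov(X,Y) = -8.7200, Var(X) = 6.6400, Var(Y) = 14.1600
rho = Cov/(sqrt(VarX)*sqrt(VarY)) = -0.8993

-0.8993


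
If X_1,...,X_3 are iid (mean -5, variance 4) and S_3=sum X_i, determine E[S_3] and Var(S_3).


E[S_n] = n*mu = 3*-5 = -15
Var(S_n) = n*sigma^2 = 3*4 = 12

E[S_3]=-15, Var(S_3)=12


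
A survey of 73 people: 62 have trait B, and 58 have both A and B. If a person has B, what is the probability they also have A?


P(A|B) = P(A∩B)/P(B) = (58/73)/(62/73) = 58/62 = 29/31

29/31


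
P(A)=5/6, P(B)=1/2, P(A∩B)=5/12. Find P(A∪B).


P(A∪B) = P(A) + P(B) - P(A∩B)
= 5/6 + 1/2 - 5/12 = 11/12

11/12


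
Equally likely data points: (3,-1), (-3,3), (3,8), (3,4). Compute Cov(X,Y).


E[X]=3/2, E[Y]=7/2, E[XY]=6
Cov(X,Y) = E[XY] - E[X]E[Y] = 6 - 3/2*7/2 = 3/4

3/4


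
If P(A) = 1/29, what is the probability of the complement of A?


P(A') = 1 - P(A) = 1 - 1/29 = 28/29

28/29


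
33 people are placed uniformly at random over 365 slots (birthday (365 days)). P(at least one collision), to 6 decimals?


P(all different) = prod((365-i)/365 for i=0..32) = 0.225028
P(at least one match) = 1 - 0.225028 = 0.774972

0.774972


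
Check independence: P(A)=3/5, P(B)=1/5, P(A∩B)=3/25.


P(A)*P(B) = 3/5*1/5 = 3/25
P(A∩B) = 3/25, which equals P(A)P(B), so independent

Yes, A and B are independent


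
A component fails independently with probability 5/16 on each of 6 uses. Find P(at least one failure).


P(at least one) = 1 - P(none)
P(none) = (1 - 5/16)^6 = (11/16)^6 = 1771561/16777216
P(at least one) = 1 - 1771561/16777216 = 15005655/16777216

15005655/16777216


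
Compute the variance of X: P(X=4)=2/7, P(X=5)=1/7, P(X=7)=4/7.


E[X] = 41/7, E[X^2] = 253/7
Var(X) = E[X^2] - (E[X])^2 = 253/7 - (41/7)^2 = 90/49

90/49


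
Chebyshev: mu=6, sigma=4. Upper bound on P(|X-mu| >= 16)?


k = 16/4 = 4
Chebyshev: P(|X-mu| >= k*sigma) <= 1/k^2 = 1/4^2 = 1/16

1/16


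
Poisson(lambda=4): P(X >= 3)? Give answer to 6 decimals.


P(X>=3) = 1 - P(X<=2) = 1 - (e^(-4)*4^0/0! + e^(-4)*4^1/1! + e^(-4)*4^2/2!)
≈ 1 - (0.0183156389 + 0.0732625556 + 0.1465251111)
= 1 - 0.2381033056 = 0.7618966944
≈ 0.761897

0.761897


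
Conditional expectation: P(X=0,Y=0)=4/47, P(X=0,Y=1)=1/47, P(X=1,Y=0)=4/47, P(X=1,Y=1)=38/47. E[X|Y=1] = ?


P(Y=1) = 39/47
E[X|Y=1] = (0*1 + 1*38)/39 = 38/39

38/39


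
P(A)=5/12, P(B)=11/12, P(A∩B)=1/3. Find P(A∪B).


P(A∪B) = P(A) + P(B) - P(A∩B)
= 5/12 + 11/12 - 1/3 = 1

1


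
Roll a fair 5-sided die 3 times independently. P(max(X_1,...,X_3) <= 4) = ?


P(max <= 4) = P(all X_i <= 4) = (P(X_1 <= 4))^3
= (4/5)^3 = 64/125

64/125


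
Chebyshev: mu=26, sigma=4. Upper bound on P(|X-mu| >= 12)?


k = 12/4 = 3
Chebyshev: P(|X-mu| >= k*sigma) <= 1/k^2 = 1/3^2 = 1/9

1/9


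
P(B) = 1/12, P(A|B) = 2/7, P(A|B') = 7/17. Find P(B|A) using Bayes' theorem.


P(A) = P(A|B)P(B) + P(A|B')P(B') = 2/7*1/12 + 7/17*11/12 = 191/476
P(B|A) = P(A|B)P(B)/P(A) = (1/42)/(191/476) = 34/573

34/573


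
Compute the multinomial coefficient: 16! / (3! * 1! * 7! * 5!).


16! = 20922789888000
Denominator: 3!=6 * 1!=1 * 7!=5040 * 5!=120
Coefficient = 20922789888000 / 3628800 = 5765760

5765760


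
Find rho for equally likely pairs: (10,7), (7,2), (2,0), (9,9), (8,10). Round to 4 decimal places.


Cov(X,Y) = 8.6800, Var(X) = 7.7600, Var(Y) = 15.4400
rho = Cov/(sqrt(VarX)*sqrt(VarY)) = 0.7930

0.7930


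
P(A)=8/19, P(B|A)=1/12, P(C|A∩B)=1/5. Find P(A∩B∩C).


P(A∩B∩C) = P(A) * P(B|A) * P(C|A∩B)
= 8/19 * 1/12 * 1/5
= 2/57 * 1/5 = 2/285

2/285


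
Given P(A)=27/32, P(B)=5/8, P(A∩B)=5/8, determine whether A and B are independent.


P(A)*P(B) = 27/32*5/8 = 135/256
P(A∩B) = 5/8 != 135/256, so not independent

No, A and B are not independent


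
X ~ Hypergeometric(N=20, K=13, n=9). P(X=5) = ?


P(X=5) = C(13,5)*C(7,4) / C(20,9)
= 1287*35 / 167960
= 45045/167960 = 693/2584

693/2584


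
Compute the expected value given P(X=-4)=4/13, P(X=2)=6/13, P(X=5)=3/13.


E[X] = sum(x * P(x))
= -4*4/13 + 2*6/13 + 5*3/13
= 11/13

11/13


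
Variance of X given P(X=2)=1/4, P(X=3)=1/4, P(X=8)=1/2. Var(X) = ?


E[X] = 21/4, E[X^2] = 141/4
Var(X) = E[X^2] - (E[X])^2 = 141/4 - (21/4)^2 = 123/16

123/16


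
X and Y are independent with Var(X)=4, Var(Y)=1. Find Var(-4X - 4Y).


Independence => Cov(X,Y)=0
Var(-4X - 4Y) = (-4)^2*Var(X) + (-4)^2*Var(Y)
= 16*4 + 16*1 = 80

80


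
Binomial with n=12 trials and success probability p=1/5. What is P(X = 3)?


P(X=3) = C(12,3) * p^3 * (1-p)^9
= 220 * 1/125 * 262144/1953125
= 11534336/48828125

11534336/48828125


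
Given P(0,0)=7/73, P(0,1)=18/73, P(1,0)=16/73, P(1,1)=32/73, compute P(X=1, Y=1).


Read from table: P(X=1, Y=1) = 32/73

32/73


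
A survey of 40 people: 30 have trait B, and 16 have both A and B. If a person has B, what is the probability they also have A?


P(A|B) = P(A∩B)/P(B) = (16/40)/(30/40) = 16/30 = 8/15

8/15


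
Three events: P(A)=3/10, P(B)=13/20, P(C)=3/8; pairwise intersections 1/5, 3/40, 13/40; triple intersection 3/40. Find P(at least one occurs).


P(A∪B∪C) = P(A)+P(B)+P(C) - P(AB)-P(AC)-P(BC) + P(ABC)
= 3/10+13/20+3/8 - 1/5-3/40-13/40 + 3/40
= 4/5

4/5


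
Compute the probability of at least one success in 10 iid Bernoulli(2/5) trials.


P(at least one) = 1 - P(none)
P(none) = (1 - 2/5)^10 = (3/5)^10 = 59049/9765625
P(at least one) = 1 - 59049/9765625 = 9706576/9765625

9706576/9765625


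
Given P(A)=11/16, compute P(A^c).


P(A') = 1 - P(A) = 1 - 11/16 = 5/16

5/16


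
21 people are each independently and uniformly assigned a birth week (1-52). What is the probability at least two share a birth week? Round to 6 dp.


P(all different) = prod((52-i)/52 for i=0..20) = 0.009027
P(at least one match) = 1 - 0.009027 = 0.990973

0.990973


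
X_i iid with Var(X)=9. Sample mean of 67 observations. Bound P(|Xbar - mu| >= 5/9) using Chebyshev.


Var(Xbar) = Var(X)/n = 9/67
Chebyshev: P(|Xbar-mu| >= 5/9) <= Var(Xbar)/(5/9)^2 = (9/67)/(25/81) = 729/1675

729/1675


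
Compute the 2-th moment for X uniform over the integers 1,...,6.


E[X^2] = (1/6) * sum(x^2 for x=1..6)
= 91/6

91/6


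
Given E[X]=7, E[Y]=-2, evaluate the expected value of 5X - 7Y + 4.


E[5X - 7Y + 4] = 5*E[X] - 7*E[Y] + 4
= (5)*(7) + (-7)*(-2) + (4)
= 35 + 14 + 4 = 53

53


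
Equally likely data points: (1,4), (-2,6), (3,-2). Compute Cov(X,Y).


E[X]=2/3, E[Y]=8/3, E[XY]=-14/3
Cov(X,Y) = E[XY] - E[X]E[Y] = -14/3 - 2/3*8/3 = -58/9

-58/9


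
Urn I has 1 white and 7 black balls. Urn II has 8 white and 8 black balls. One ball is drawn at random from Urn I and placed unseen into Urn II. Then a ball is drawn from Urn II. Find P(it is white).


P(transfer white) = 1/8; P(transfer black) = 7/8
If white transferred: Urn II has 9 white of 17, so P(white|white moved) = 9/17
If black transferred: Urn II has 8 white of 17, so P(white|black moved) = 8/17
By total probability: P(white) = 1/8*9/17 + 7/8*8/17 = 65/136

65/136


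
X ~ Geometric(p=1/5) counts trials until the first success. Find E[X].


For geometric (trials until first success), E[X] = 1/p = 1/(1/5) = 5

5


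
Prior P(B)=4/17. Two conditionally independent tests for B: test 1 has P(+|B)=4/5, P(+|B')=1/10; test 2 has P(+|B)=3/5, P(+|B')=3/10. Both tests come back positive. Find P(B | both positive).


After test 1: P(+) = 4/5*4/17 + 1/10*13/17 = 9/34
P(B|+) = (16/85)/(9/34) = 32/45
After test 2 (use post1 as new prior): P(+) = 3/5*32/45 + 3/10*13/45 = 77/150
P(B|+,+) = (32/75)/(77/150) = 64/77

64/77


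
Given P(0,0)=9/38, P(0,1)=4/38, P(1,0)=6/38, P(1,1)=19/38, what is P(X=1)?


P(X=1) = P(1,0)+P(1,1) = 6/38 + 19/38 = 25/38

25/38


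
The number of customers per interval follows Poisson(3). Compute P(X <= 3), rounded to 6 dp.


P(X<=3) = e^(-3)*3^0/0! + e^(-3)*3^1/1! + e^(-3)*3^2/2! + e^(-3)*3^3/3!
≈ 0.0497870684 + 0.1493612051 + 0.2240418077 + 0.2240418077
= 0.6472318889
≈ 0.647232

0.647232


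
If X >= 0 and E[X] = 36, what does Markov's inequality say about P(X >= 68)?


Markov: P(X >= a) <= E[X]/a
P(X >= 68) <= 36/68 = 9/17

9/17


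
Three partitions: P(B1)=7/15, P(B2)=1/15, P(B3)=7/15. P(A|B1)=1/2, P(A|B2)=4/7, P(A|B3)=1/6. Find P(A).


P(A) = P(A|B1)P(B1) + P(A|B2)P(B2) + P(A|B3)P(B3)
= 1/2*7/15 + 4/7*1/15 + 1/6*7/15
= 7/30 + 4/105 + 7/90 = 22/63

22/63


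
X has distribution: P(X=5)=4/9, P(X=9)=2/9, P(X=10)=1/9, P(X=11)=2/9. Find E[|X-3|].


E[|X-3|] = sum(g(x)*P(x))
= 2*4/9 + 6*2/9 + 7*1/9 + 8*2/9
= 43/9

43/9


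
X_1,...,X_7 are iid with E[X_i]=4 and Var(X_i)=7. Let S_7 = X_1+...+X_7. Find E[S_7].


E[S_n] = n*E[X_1] = 7*4 = 28

28


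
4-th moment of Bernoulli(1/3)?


For Bernoulli: X in {0,1}
E[X^4] = 0^4*(1-1/3) + 1^4*1/3 = 1/3

1/3


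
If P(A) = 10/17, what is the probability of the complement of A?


P(A') = 1 - P(A) = 1 - 10/17 = 7/17

7/17


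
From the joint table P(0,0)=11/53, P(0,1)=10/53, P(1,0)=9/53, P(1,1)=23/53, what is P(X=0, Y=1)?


Read from table: P(X=0, Y=1) = 10/53

10/53


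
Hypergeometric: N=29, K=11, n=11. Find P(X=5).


P(X=5) = C(11,5)*C(18,6) / C(29,11)
= 462*18564 / 34597290
= 8576568/34597290 = 15708/63365

15708/63365


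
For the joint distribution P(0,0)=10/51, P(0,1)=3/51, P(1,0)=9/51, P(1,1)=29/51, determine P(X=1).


P(X=1) = P(1,0)+P(1,1) = 9/51 + 29/51 = 38/51

38/51


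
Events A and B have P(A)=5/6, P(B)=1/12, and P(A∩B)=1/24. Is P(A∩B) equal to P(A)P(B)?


P(A)*P(B) = 5/6*1/12 = 5/72
P(A∩B) = 1/24 != 5/72, so not independent

No, A and B are not independent


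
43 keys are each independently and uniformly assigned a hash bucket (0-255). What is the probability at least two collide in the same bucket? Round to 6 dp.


P(all different) = prod((256-i)/256 for i=0..42) = 0.023741
P(at least one match) = 1 - 0.023741 = 0.976259

0.976259


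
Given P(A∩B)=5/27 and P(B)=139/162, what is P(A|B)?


P(A|B) = P(A∩B)/P(B) = (30/162)/(139/162) = 30/139

30/139


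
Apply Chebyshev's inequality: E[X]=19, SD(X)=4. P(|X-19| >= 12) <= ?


k = 12/4 = 3
Chebyshev: P(|X-mu| >= k*sigma) <= 1/k^2 = 1/3^2 = 1/9

1/9


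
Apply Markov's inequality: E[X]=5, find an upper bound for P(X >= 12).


Markov: P(X >= a) <= E[X]/a
P(X >= 12) <= 5/12

5/12


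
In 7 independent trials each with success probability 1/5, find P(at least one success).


P(at least one) = 1 - P(none)
P(none) = (1 - 1/5)^7 = (4/5)^7 = 16384/78125
P(at least one) = 1 - 16384/78125 = 61741/78125

61741/78125


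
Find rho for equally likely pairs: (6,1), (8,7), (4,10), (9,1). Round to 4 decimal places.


Cov(X,Y) = -4.3125, Var(X) = 3.6875, Var(Y) = 15.1875
rho = Cov/(sqrt(VarX)*sqrt(VarY)) = -0.5763

-0.5763


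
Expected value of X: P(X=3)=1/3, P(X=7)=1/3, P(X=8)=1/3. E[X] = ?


E[X] = sum(x * P(x))
= 3*1/3 + 7*1/3 + 8*1/3
= 6

6


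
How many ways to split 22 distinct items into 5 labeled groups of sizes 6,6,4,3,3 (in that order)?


22! = 1124000727777607680000
Denominator: 6!=720 * 6!=720 * 4!=24 * 3!=6 * 3!=6
Coefficient = 1124000727777607680000 / 447897600 = 2509503796800

2509503796800


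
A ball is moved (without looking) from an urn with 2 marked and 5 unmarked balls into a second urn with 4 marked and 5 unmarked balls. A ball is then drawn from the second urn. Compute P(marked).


P(transfer marked) = 2/7; P(transfer unmarked) = 5/7
If marked transferred: Urn II has 5 marked of 10, so P(marked|marked moved) = 1/2
If unmarked transferred: Urn II has 4 marked of 10, so P(marked|unmarked moved) = 2/5
By total probability: P(marked) = 2/7*1/2 + 5/7*2/5 = 3/7

3/7


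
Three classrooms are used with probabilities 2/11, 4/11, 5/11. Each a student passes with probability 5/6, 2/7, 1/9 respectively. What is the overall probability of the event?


P(A) = P(A|B1)P(B1) + P(A|B2)P(B2) + P(A|B3)P(B3)
= 5/6*2/11 + 2/7*4/11 + 1/9*5/11
= 5/33 + 8/77 + 5/99 = 212/693

212/693


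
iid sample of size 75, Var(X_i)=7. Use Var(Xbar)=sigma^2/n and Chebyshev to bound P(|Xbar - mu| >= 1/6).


Var(Xbar) = Var(X)/n = 7/75
Chebyshev: P(|Xbar-mu| >= 1/6) <= Var(Xbar)/(1/6)^2 = (7/75)/(1/36) = 84/25
Bound exceeds 1, so trivial bound: 1

1


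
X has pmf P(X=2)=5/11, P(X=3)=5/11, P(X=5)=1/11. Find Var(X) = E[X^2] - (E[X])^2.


E[X] = 30/11, E[X^2] = 90/11
Var(X) = E[X^2] - (E[X])^2 = 90/11 - (30/11)^2 = 90/121

90/121


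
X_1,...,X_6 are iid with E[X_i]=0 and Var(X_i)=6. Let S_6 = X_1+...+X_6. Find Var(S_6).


By independence, Var(S_n) = n*Var(X_1) = 6*6 = 36

36


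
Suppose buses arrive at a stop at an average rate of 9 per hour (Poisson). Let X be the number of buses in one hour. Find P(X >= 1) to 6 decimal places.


P(X>=1) = 1 - P(X<=0) = 1 - (e^(-9)*9^0/0!)
≈ 1 - 0.0001234098 = 0.9998765902
≈ 0.999877

0.999877


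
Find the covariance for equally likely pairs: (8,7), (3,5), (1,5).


E[X]=4, E[Y]=17/3, E[XY]=76/3
Cov(X,Y) = E[XY] - E[X]E[Y] = 76/3 - 4*17/3 = 8/3

8/3


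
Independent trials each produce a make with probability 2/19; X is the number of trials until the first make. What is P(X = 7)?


P(X=7) = (1-p)^6 * p = (17/19)^6 * 2/19
= 24137569/47045881 * 2/19 = 48275138/893871739

48275138/893871739


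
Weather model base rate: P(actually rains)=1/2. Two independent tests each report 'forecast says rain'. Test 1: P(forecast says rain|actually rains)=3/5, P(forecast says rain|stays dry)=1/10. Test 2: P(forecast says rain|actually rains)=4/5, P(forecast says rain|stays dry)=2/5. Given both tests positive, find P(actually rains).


After test 1: P(+) = 3/5*1/2 + 1/10*1/2 = 7/20
P(B|+) = (3/10)/(7/20) = 6/7
After test 2 (use post1 as new prior): P(+) = 4/5*6/7 + 2/5*1/7 = 26/35
P(B|+,+) = (24/35)/(26/35) = 12/13

12/13


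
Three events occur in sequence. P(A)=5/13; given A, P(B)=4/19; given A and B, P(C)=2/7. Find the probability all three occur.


P(A∩B∩C) = P(A) * P(B|A) * P(C|A∩B)
= 5/13 * 4/19 * 2/7
= 20/247 * 2/7 = 40/1729

40/1729


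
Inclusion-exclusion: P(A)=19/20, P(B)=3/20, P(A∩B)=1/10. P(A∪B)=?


P(A∪B) = P(A) + P(B) - P(A∩B)
= 19/20 + 3/20 - 1/10 = 1

1


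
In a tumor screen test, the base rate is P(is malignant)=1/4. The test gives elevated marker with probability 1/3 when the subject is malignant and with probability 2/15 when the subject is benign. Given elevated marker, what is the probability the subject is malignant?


P(A) = P(A|B)P(B) + P(A|B')P(B') = 1/3*1/4 + 2/15*3/4 = 11/60
P(B|A) = P(A|B)P(B)/P(A) = (1/12)/(11/60) = 5/11

5/11


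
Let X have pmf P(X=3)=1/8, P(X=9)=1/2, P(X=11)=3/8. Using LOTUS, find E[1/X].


E[1/X] = sum(g(x)*P(x))
= 1/3*1/8 + 1/9*1/2 + 1/11*3/8
= 13/99

13/99


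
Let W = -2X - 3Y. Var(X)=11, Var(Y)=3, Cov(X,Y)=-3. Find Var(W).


Var(-2X - 3Y) = (-2)^2*Var(X) + (-3)^2*Var(Y) + 2*(-2)*(-3)*Cov(X,Y)
= 4*11 + 9*3 + 12*(-3)
= 44 + 27 - 36 = 35

35


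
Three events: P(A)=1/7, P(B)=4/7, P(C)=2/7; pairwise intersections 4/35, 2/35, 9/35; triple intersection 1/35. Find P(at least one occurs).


P(A∪B∪C) = P(A)+P(B)+P(C) - P(AB)-P(AC)-P(BC) + P(ABC)
= 1/7+4/7+2/7 - 4/35-2/35-9/35 + 1/35
= 3/5

3/5


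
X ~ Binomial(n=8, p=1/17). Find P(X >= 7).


P(X>=7) = P(X=7) + P(X=8)
= 128/6975757441 + 1/6975757441
= 129/6975757441

129/6975757441


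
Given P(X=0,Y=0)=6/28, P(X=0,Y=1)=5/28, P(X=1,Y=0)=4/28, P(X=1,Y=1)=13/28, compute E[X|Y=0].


P(Y=0) = 10/28
E[X|Y=0] = (0*6 + 1*4)/10 = 4/10 = 2/5

2/5


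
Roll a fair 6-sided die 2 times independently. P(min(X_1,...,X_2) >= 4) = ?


P(min >= 4) = P(all X_i >= 4) = (P(X_1 >= 4))^2
= (3/6)^2 = (1/2)^2 = 1/4

1/4


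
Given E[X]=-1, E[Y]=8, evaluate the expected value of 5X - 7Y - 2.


E[5X - 7Y - 2] = 5*E[X] - 7*E[Y] - 2
= (5)*(-1) + (-7)*(8) + (-2)
= -5 - 56 - 2 = -63

-63


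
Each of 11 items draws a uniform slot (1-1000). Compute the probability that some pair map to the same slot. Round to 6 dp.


P(all different) = prod((1000-i)/1000 for i=0..10) = 0.946302
P(at least one match) = 1 - 0.946302 = 0.053698

0.053698


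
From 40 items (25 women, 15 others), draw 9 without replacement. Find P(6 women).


P(X=6) = C(25,6)*C(15,3) / C(40,9)
= 177100*455 / 273438880
= 80580500/273438880 = 28175/95608

28175/95608


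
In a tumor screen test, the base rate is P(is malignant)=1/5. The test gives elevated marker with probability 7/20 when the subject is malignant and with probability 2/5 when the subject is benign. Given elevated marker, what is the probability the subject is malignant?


P(A) = P(A|B)P(B) + P(A|B')P(B') = 7/20*1/5 + 2/5*4/5 = 39/100
P(B|A) = P(A|B)P(B)/P(A) = (7/100)/(39/100) = 7/39

7/39


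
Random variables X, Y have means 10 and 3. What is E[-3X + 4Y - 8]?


E[-3X + 4Y - 8] = -3*E[X] + 4*E[Y] - 8
= (-3)*(10) + (4)*(3) + (-8)
= -30 + 12 - 8 = -26

-26


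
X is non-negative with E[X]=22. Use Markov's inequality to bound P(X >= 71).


Markov: P(X >= a) <= E[X]/a
P(X >= 71) <= 22/71

22/71


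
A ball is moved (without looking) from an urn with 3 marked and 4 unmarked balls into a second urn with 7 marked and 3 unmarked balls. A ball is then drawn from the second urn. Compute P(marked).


P(transfer marked) = 3/7; P(transfer unmarked) = 4/7
If marked transferred: Urn II has 8 marked of 11, so P(marked|marked moved) = 8/11
If unmarked transferred: Urn II has 7 marked of 11, so P(marked|unmarked moved) = 7/11
By total probability: P(marked) = 3/7*8/11 + 4/7*7/11 = 52/77

52/77
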